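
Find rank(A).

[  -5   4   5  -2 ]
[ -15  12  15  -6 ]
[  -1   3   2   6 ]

rank(A) = 2

Row reduction:
R2 <- R2 - (3)*R1:  [ 0  0  0  0 ]
R3 <- R3 - (1/5)*R1:  [    0  11/5     1  32/5 ]
R2 <-> R3   (pivot in column 2 was zero)
[ -5     4  5    -2 ]
[  0  11/5  1  32/5 ]
[  0     0  0     0 ]
Row echelon form:
[ -5     4  5    -2 ]
[  0  11/5  1  32/5 ]
[  0     0  0     0 ]
Nonzero rows / pivot columns: 2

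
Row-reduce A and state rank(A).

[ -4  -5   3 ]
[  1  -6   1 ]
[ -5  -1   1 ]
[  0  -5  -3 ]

rank(A) = 3

Row reduction:
R2 <- R2 - (-1/4)*R1:  [     0  -29/4    7/4 ]
R3 <- R3 - (5/4)*R1:  [     0   21/4  -11/4 ]
R3 <- R3 - (-21/29)*R2:  [      0       0  -43/29 ]
R4 <- R4 - (20/29)*R2:  [       0        0  -122/29 ]
R4 <- R4 - (122/43)*R3:  [ 0  0  0 ]
Row echelon form:
[ -4     -5       3 ]
[  0  -29/4     7/4 ]
[  0      0  -43/29 ]
[  0      0       0 ]
Nonzero rows / pivot columns: 3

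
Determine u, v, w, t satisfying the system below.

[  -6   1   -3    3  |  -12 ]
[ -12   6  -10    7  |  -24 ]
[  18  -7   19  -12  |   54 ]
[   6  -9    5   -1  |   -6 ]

Forward elimination on [A|b]:
R2 <- R2 - (2)*R1:  [  0   4  -4   1   0 ]
R3 <- R3 - (-3)*R1:  [  0  -4  10  -3  18 ]
R4 <- R4 - (-1)*R1:  [   0   -8    2    2  -18 ]
R3 <- R3 - (-1)*R2:  [  0   0   6  -2  18 ]
R4 <- R4 - (-2)*R2:  [   0    0   -6    4  -18 ]
R4 <- R4 - (-1)*R3:  [ 0  0  0  2  0 ]
Row echelon form:
[ -6  1  -3   3  |  -12 ]
[  0  4  -4   1  |    0 ]
[  0  0   6  -2  |   18 ]
[  0  0   0   2  |    0 ]
Back-substitution:
t = (0) / 2 = 0
w = (18 - (-2)*(0)) / 6 = 3
v = (0 - (-4)*(3) - (1)*(0)) / 4 = 3
u = (-12 - (1)*(3) - (-3)*(3) - (3)*(0)) / -6 = 1

(1, 3, 3, 0)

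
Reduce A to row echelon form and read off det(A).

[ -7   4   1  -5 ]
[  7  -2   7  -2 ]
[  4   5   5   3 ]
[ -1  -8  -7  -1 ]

det(A) = -250

Forward elimination:
R2 <- R2 - (-1)*R1:  [  0   2   8  -7 ]
R3 <- R3 - (-4/7)*R1:  [    0  51/7  39/7   1/7 ]
R4 <- R4 - (1/7)*R1:  [     0  -60/7  -50/7   -2/7 ]
R3 <- R3 - (51/14)*R2:  [      0       0  -165/7  359/14 ]
R4 <- R4 - (-30/7)*R2:  [      0       0   190/7  -212/7 ]
R4 <- R4 - (-38/33)*R3:  [      0       0       0  -25/33 ]
Upper-triangular form:
[ -7  4       1      -5 ]
[  0  2       8      -7 ]
[  0  0  -165/7  359/14 ]
[  0  0       0  -25/33 ]
det(A) = (-1)^0 * (-7) * (2) * (-165/7) * (-25/33) = -250  (0 row swaps -> sign +1)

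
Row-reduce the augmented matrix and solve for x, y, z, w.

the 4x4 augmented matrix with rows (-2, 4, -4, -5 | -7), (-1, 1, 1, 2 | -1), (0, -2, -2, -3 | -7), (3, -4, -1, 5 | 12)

(5, 2, 0, 1)

Forward elimination on [A|b]:
R2 <- R2 - (1/2)*R1:  [   0   -1    3  9/2  5/2 ]
R4 <- R4 - (-3/2)*R1:  [    0     2    -7  -5/2   3/2 ]
R3 <- R3 - (2)*R2:  [   0    0   -8  -12  -12 ]
R4 <- R4 - (-2)*R2:  [    0     0    -1  13/2  13/2 ]
R4 <- R4 - (1/8)*R3:  [ 0  0  0  8  8 ]
Row echelon form:
[ -2   4  -4   -5  |   -7 ]
[  0  -1   3  9/2  |  5/2 ]
[  0   0  -8  -12  |  -12 ]
[  0   0   0    8  |    8 ]
Back-substitution:
w = (8) / 8 = 1
z = (-12 - (-12)*(1)) / -8 = 0
y = (5/2 - (3)*(0) - (9/2)*(1)) / -1 = 2
x = (-7 - (4)*(2) - (-4)*(0) - (-5)*(1)) / -2 = 5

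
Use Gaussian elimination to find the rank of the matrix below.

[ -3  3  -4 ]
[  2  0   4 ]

Row reduction:
R2 <- R2 - (-2/3)*R1:  [   0    2  4/3 ]
Row echelon form:
[ -3  3   -4 ]
[  0  2  4/3 ]
Nonzero rows / pivot columns: 2

rank(A) = 2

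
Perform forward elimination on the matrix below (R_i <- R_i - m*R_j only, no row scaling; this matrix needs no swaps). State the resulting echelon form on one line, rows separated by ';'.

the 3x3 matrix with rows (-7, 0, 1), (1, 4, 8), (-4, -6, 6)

Forward elimination:
R2 <- R2 - (-1/7)*R1:  [    0     4  57/7 ]
R3 <- R3 - (4/7)*R1:  [    0    -6  38/7 ]
R3 <- R3 - (-3/2)*R2:  [      0       0  247/14 ]
Row echelon form:
[ -7  0       1 ]
[  0  4    57/7 ]
[  0  0  247/14 ]

REF = [-7 0 1; 0 4 57/7; 0 0 247/14]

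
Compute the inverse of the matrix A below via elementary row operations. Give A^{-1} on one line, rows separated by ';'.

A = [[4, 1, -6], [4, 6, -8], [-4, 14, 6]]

inverse = [37/30 -3/4 7/30; 1/15 0 1/15; 2/3 -1/2 1/6]

Gauss-Jordan on [A | I]:
R1 <- (1/4)*R1:  [    1   1/4  -3/2  |   1/4     0     0 ]
R2 <- R2 - (4)*R1:  [  0   5  -2  |  -1   1   0 ]
R3 <- R3 - (-4)*R1:  [  0  15   0  |   1   0   1 ]
R2 <- (1/5)*R2:  [    0     1  -2/5  |  -1/5   1/5     0 ]
R1 <- R1 - (1/4)*R2:  [     1      0   -7/5  |   3/10  -1/20      0 ]
R3 <- R3 - (15)*R2:  [  0   0   6  |   4  -3   1 ]
R3 <- (1/6)*R3:  [    0     0     1  |   2/3  -1/2   1/6 ]
R1 <- R1 - (-7/5)*R3:  [     1      0      0  |  37/30   -3/4   7/30 ]
R2 <- R2 - (-2/5)*R3:  [    0     1     0  |  1/15     0  1/15 ]
Right block of [I | A^{-1}] is the inverse:
[ 37/30  -3/4  7/30 ]
[  1/15     0  1/15 ]
[   2/3  -1/2   1/6 ]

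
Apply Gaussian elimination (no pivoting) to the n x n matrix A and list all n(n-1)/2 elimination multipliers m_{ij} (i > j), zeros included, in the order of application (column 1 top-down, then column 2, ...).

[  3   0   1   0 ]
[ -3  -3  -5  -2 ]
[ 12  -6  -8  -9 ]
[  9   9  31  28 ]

multipliers: -1, 4, 3, 2, -3, -4

Forward elimination:
R2 <- R2 - (-1)*R1:  [  0  -3  -4  -2 ]
R3 <- R3 - (4)*R1:  [   0   -6  -12   -9 ]
R4 <- R4 - (3)*R1:  [  0   9  28  28 ]
R3 <- R3 - (2)*R2:  [  0   0  -4  -5 ]
R4 <- R4 - (-3)*R2:  [  0   0  16  22 ]
R4 <- R4 - (-4)*R3:  [ 0  0  0  2 ]
Multipliers (in order of application): m_{21} = -1, m_{31} = 4, m_{41} = 3, m_{32} = 2, m_{42} = -3, m_{43} = -4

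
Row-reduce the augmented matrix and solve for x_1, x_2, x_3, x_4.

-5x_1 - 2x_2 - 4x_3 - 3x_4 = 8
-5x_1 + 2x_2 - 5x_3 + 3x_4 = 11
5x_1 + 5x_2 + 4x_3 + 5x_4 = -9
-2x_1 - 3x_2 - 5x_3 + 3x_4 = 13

Forward elimination on [A|b]:
R2 <- R2 - (1)*R1:  [  0   4  -1   6   3 ]
R3 <- R3 - (-1)*R1:  [  0   3   0   2  -1 ]
R4 <- R4 - (2/5)*R1:  [     0  -11/5  -17/5   21/5   49/5 ]
R3 <- R3 - (3/4)*R2:  [     0      0    3/4   -5/2  -13/4 ]
R4 <- R4 - (-11/20)*R2:  [      0       0  -79/20    15/2  229/20 ]
R4 <- R4 - (-79/15)*R3:  [     0      0      0  -17/3  -17/3 ]
Row echelon form:
[ -5  -2   -4     -3  |      8 ]
[  0   4   -1      6  |      3 ]
[  0   0  3/4   -5/2  |  -13/4 ]
[  0   0    0  -17/3  |  -17/3 ]
Back-substitution:
x_4 = (-17/3) / (-17/3) = 1
x_3 = (-13/4 - (-5/2)*(1)) / (3/4) = -1
x_2 = (3 - (-1)*(-1) - (6)*(1)) / 4 = -1
x_1 = (8 - (-2)*(-1) - (-4)*(-1) - (-3)*(1)) / -5 = -1

(-1, -1, -1, 1)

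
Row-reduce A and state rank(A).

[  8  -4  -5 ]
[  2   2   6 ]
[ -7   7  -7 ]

Row reduction:
R2 <- R2 - (1/4)*R1:  [    0     3  29/4 ]
R3 <- R3 - (-7/8)*R1:  [     0    7/2  -91/8 ]
R3 <- R3 - (7/6)*R2:  [      0       0  -119/6 ]
Row echelon form:
[ 8  -4      -5 ]
[ 0   3    29/4 ]
[ 0   0  -119/6 ]
Nonzero rows / pivot columns: 3

rank(A) = 3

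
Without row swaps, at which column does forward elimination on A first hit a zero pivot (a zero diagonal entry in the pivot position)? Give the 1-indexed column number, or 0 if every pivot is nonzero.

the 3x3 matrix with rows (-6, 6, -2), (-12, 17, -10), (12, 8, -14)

Naive forward elimination:
R2 <- R2 - (2)*R1:  [  0   5  -6 ]
R3 <- R3 - (-2)*R1:  [   0   20  -18 ]
R3 <- R3 - (4)*R2:  [ 0  0  6 ]
All pivots nonzero; naive elimination completes without hitting a zero pivot.

first zero-pivot column = 0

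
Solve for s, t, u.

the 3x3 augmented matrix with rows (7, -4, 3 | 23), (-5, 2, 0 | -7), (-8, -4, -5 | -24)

(1, -1, 4)

Forward elimination on [A|b]:
R2 <- R2 - (-5/7)*R1:  [    0  -6/7  15/7  66/7 ]
R3 <- R3 - (-8/7)*R1:  [     0  -60/7  -11/7   16/7 ]
R3 <- R3 - (10)*R2:  [   0    0  -23  -92 ]
Row echelon form:
[ 7    -4     3  |    23 ]
[ 0  -6/7  15/7  |  66/7 ]
[ 0     0   -23  |   -92 ]
Back-substitution:
u = (-92) / -23 = 4
t = (66/7 - (15/7)*(4)) / (-6/7) = -1
s = (23 - (-4)*(-1) - (3)*(4)) / 7 = 1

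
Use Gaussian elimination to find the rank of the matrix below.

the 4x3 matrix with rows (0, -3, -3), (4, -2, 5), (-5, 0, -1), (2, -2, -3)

rank(A) = 3

Row reduction:
R1 <-> R2   (pivot in column 1 was zero)
[  4  -2   5 ]
[  0  -3  -3 ]
[ -5   0  -1 ]
[  2  -2  -3 ]
R3 <- R3 - (-5/4)*R1:  [    0  -5/2  21/4 ]
R4 <- R4 - (1/2)*R1:  [     0     -1  -11/2 ]
R3 <- R3 - (5/6)*R2:  [    0     0  31/4 ]
R4 <- R4 - (1/3)*R2:  [    0     0  -9/2 ]
R4 <- R4 - (-18/31)*R3:  [ 0  0  0 ]
Row echelon form:
[ 4  -2     5 ]
[ 0  -3    -3 ]
[ 0   0  31/4 ]
[ 0   0     0 ]
Nonzero rows / pivot columns: 3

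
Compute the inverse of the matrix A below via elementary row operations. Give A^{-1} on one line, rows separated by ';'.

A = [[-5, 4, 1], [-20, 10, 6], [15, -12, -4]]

Gauss-Jordan on [A | I]:
R1 <- (1/-5)*R1:  [    1  -4/5  -1/5  |  -1/5     0     0 ]
R2 <- R2 - (-20)*R1:  [  0  -6   2  |  -4   1   0 ]
R3 <- R3 - (15)*R1:  [  0   0  -1  |   3   0   1 ]
R2 <- (1/-6)*R2:  [    0     1  -1/3  |   2/3  -1/6     0 ]
R1 <- R1 - (-4/5)*R2:  [     1      0  -7/15  |    1/3  -2/15      0 ]
R3 <- (1/-1)*R3:  [  0   0   1  |  -3   0  -1 ]
R1 <- R1 - (-7/15)*R3:  [      1       0       0  |  -16/15   -2/15   -7/15 ]
R2 <- R2 - (-1/3)*R3:  [    0     1     0  |  -1/3  -1/6  -1/3 ]
Right block of [I | A^{-1}] is the inverse:
[ -16/15  -2/15  -7/15 ]
[   -1/3   -1/6   -1/3 ]
[     -3      0     -1 ]

inverse = [-16/15 -2/15 -7/15; -1/3 -1/6 -1/3; -3 0 -1]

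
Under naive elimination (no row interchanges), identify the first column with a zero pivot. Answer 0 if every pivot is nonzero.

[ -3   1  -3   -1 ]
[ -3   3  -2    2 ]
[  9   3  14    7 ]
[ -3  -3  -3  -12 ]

first zero-pivot column = 4

Naive forward elimination:
R2 <- R2 - (1)*R1:  [ 0  2  1  3 ]
R3 <- R3 - (-3)*R1:  [ 0  6  5  4 ]
R4 <- R4 - (1)*R1:  [   0   -4    0  -11 ]
R3 <- R3 - (3)*R2:  [  0   0   2  -5 ]
R4 <- R4 - (-2)*R2:  [  0   0   2  -5 ]
R4 <- R4 - (1)*R3:  [ 0  0  0  0 ]
Matrix at this point:
[ -3  1  -3  -1 ]
[  0  2   1   3 ]
[  0  0   2  -5 ]
[  0  0   0   0 ]
Pivot entry (4,4) in the last row is zero and there are no rows below to swap with -> zero pivot in column 4 (A is singular).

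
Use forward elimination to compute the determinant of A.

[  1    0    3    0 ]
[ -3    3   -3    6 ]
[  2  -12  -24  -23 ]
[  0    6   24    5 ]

Forward elimination:
R2 <- R2 - (-3)*R1:  [ 0  3  6  6 ]
R3 <- R3 - (2)*R1:  [   0  -12  -30  -23 ]
R3 <- R3 - (-4)*R2:  [  0   0  -6   1 ]
R4 <- R4 - (2)*R2:  [  0   0  12  -7 ]
R4 <- R4 - (-2)*R3:  [  0   0   0  -5 ]
Upper-triangular form:
[ 1  0   3   0 ]
[ 0  3   6   6 ]
[ 0  0  -6   1 ]
[ 0  0   0  -5 ]
det(A) = (-1)^0 * (1) * (3) * (-6) * (-5) = 90  (0 row swaps -> sign +1)

det(A) = 90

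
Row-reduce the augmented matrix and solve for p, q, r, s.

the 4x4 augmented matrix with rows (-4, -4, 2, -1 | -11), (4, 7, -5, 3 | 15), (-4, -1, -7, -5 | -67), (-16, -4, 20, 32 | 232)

Forward elimination on [A|b]:
R2 <- R2 - (-1)*R1:  [  0   3  -3   2   4 ]
R3 <- R3 - (1)*R1:  [   0    3   -9   -4  -56 ]
R4 <- R4 - (4)*R1:  [   0   12   12   36  276 ]
R3 <- R3 - (1)*R2:  [   0    0   -6   -6  -60 ]
R4 <- R4 - (4)*R2:  [   0    0   24   28  260 ]
R4 <- R4 - (-4)*R3:  [  0   0   0   4  20 ]
Row echelon form:
[ -4  -4   2  -1  |  -11 ]
[  0   3  -3   2  |    4 ]
[  0   0  -6  -6  |  -60 ]
[  0   0   0   4  |   20 ]
Back-substitution:
s = (20) / 4 = 5
r = (-60 - (-6)*(5)) / -6 = 5
q = (4 - (-3)*(5) - (2)*(5)) / 3 = 3
p = (-11 - (-4)*(3) - (2)*(5) - (-1)*(5)) / -4 = 1

(1, 3, 5, 5)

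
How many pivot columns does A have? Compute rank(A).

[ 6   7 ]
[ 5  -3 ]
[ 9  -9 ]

Row reduction:
R2 <- R2 - (5/6)*R1:  [     0  -53/6 ]
R3 <- R3 - (3/2)*R1:  [     0  -39/2 ]
R3 <- R3 - (117/53)*R2:  [ 0  0 ]
Row echelon form:
[ 6      7 ]
[ 0  -53/6 ]
[ 0      0 ]
Nonzero rows / pivot columns: 2

rank(A) = 2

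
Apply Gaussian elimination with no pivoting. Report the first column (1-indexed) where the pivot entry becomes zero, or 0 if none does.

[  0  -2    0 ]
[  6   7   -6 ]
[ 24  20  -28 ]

first zero-pivot column = 1

Naive forward elimination:
Pivot entry (1,1) is zero but row 2 has 6 in column 1 -> naive elimination stops; a row interchange (e.g. R1 <-> R2) would be required here.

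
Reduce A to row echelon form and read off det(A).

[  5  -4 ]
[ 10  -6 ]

Forward elimination:
R2 <- R2 - (2)*R1:  [ 0  2 ]
Upper-triangular form:
[ 5  -4 ]
[ 0   2 ]
det(A) = (-1)^0 * (5) * (2) = 10  (0 row swaps -> sign +1)

det(A) = 10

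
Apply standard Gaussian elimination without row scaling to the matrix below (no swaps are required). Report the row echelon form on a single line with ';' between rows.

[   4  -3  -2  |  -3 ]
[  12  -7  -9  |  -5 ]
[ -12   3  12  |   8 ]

REF = [4 -3 -2 -3; 0 2 -3 4; 0 0 -3 11]

Forward elimination:
R2 <- R2 - (3)*R1:  [  0   2  -3   4 ]
R3 <- R3 - (-3)*R1:  [  0  -6   6  -1 ]
R3 <- R3 - (-3)*R2:  [  0   0  -3  11 ]
Row echelon form:
[ 4  -3  -2  |  -3 ]
[ 0   2  -3  |   4 ]
[ 0   0  -3  |  11 ]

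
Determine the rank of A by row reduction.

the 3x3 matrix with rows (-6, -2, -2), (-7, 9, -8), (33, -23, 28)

Row reduction:
R2 <- R2 - (7/6)*R1:  [     0   34/3  -17/3 ]
R3 <- R3 - (-11/2)*R1:  [   0  -34   17 ]
R3 <- R3 - (-3)*R2:  [ 0  0  0 ]
Row echelon form:
[ -6    -2     -2 ]
[  0  34/3  -17/3 ]
[  0     0      0 ]
Nonzero rows / pivot columns: 2

rank(A) = 2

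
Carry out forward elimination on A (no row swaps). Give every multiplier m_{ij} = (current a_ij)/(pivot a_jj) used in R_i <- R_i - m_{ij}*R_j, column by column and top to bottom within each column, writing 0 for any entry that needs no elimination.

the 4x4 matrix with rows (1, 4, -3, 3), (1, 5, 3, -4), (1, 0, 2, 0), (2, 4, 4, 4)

Forward elimination:
R2 <- R2 - (1)*R1:  [  0   1   6  -7 ]
R3 <- R3 - (1)*R1:  [  0  -4   5  -3 ]
R4 <- R4 - (2)*R1:  [  0  -4  10  -2 ]
R3 <- R3 - (-4)*R2:  [   0    0   29  -31 ]
R4 <- R4 - (-4)*R2:  [   0    0   34  -30 ]
R4 <- R4 - (34/29)*R3:  [      0       0       0  184/29 ]
Multipliers (in order of application): m_{21} = 1, m_{31} = 1, m_{41} = 2, m_{32} = -4, m_{42} = -4, m_{43} = 34/29

multipliers: 1, 1, 2, -4, -4, 34/29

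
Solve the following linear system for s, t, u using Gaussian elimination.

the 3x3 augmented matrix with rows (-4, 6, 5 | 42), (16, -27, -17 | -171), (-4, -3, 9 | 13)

(2, 5, 4)

Forward elimination on [A|b]:
R2 <- R2 - (-4)*R1:  [  0  -3   3  -3 ]
R3 <- R3 - (1)*R1:  [   0   -9    4  -29 ]
R3 <- R3 - (3)*R2:  [   0    0   -5  -20 ]
Row echelon form:
[ -4   6   5  |   42 ]
[  0  -3   3  |   -3 ]
[  0   0  -5  |  -20 ]
Back-substitution:
u = (-20) / -5 = 4
t = (-3 - (3)*(4)) / -3 = 5
s = (42 - (6)*(5) - (5)*(4)) / -4 = 2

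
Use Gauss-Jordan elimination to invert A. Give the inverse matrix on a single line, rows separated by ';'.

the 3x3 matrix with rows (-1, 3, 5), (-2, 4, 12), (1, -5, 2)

inverse = [34/5 -31/10 8/5; 8/5 -7/10 1/5; 3/5 -1/5 1/5]

Gauss-Jordan on [A | I]:
R1 <- (1/-1)*R1:  [  1  -3  -5  |  -1   0   0 ]
R2 <- R2 - (-2)*R1:  [  0  -2   2  |  -2   1   0 ]
R3 <- R3 - (1)*R1:  [  0  -2   7  |   1   0   1 ]
R2 <- (1/-2)*R2:  [    0     1    -1  |     1  -1/2     0 ]
R1 <- R1 - (-3)*R2:  [    1     0    -8  |     2  -3/2     0 ]
R3 <- R3 - (-2)*R2:  [  0   0   5  |   3  -1   1 ]
R3 <- (1/5)*R3:  [    0     0     1  |   3/5  -1/5   1/5 ]
R1 <- R1 - (-8)*R3:  [      1       0       0  |    34/5  -31/10     8/5 ]
R2 <- R2 - (-1)*R3:  [     0      1      0  |    8/5  -7/10    1/5 ]
Right block of [I | A^{-1}] is the inverse:
[ 34/5  -31/10  8/5 ]
[  8/5   -7/10  1/5 ]
[  3/5    -1/5  1/5 ]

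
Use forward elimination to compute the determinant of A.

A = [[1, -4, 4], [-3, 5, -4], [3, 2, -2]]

det(A) = -14

Forward elimination:
R2 <- R2 - (-3)*R1:  [  0  -7   8 ]
R3 <- R3 - (3)*R1:  [   0   14  -14 ]
R3 <- R3 - (-2)*R2:  [ 0  0  2 ]
Upper-triangular form:
[ 1  -4  4 ]
[ 0  -7  8 ]
[ 0   0  2 ]
det(A) = (-1)^0 * (1) * (-7) * (2) = -14  (0 row swaps -> sign +1)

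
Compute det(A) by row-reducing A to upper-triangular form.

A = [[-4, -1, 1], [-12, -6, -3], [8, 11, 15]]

Forward elimination:
R2 <- R2 - (3)*R1:  [  0  -3  -6 ]
R3 <- R3 - (-2)*R1:  [  0   9  17 ]
R3 <- R3 - (-3)*R2:  [  0   0  -1 ]
Upper-triangular form:
[ -4  -1   1 ]
[  0  -3  -6 ]
[  0   0  -1 ]
det(A) = (-1)^0 * (-4) * (-3) * (-1) = -12  (0 row swaps -> sign +1)

det(A) = -12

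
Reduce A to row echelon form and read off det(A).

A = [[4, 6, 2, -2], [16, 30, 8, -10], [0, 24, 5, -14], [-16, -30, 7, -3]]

Forward elimination:
R2 <- R2 - (4)*R1:  [  0   6   0  -2 ]
R4 <- R4 - (-4)*R1:  [   0   -6   15  -11 ]
R3 <- R3 - (4)*R2:  [  0   0   5  -6 ]
R4 <- R4 - (-1)*R2:  [   0    0   15  -13 ]
R4 <- R4 - (3)*R3:  [ 0  0  0  5 ]
Upper-triangular form:
[ 4  6  2  -2 ]
[ 0  6  0  -2 ]
[ 0  0  5  -6 ]
[ 0  0  0   5 ]
det(A) = (-1)^0 * (4) * (6) * (5) * (5) = 600  (0 row swaps -> sign +1)

det(A) = 600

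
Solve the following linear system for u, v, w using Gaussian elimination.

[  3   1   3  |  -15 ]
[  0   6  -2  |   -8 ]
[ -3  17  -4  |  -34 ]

(1, -3, -5)

Forward elimination on [A|b]:
R3 <- R3 - (-1)*R1:  [   0   18   -1  -49 ]
R3 <- R3 - (3)*R2:  [   0    0    5  -25 ]
Row echelon form:
[ 3  1   3  |  -15 ]
[ 0  6  -2  |   -8 ]
[ 0  0   5  |  -25 ]
Back-substitution:
w = (-25) / 5 = -5
v = (-8 - (-2)*(-5)) / 6 = -3
u = (-15 - (1)*(-3) - (3)*(-5)) / 3 = 1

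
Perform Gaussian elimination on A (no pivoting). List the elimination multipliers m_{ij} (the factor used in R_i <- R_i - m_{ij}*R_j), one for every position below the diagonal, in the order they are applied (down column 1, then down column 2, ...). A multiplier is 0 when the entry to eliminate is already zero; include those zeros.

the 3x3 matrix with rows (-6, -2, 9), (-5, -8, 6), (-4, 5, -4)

Forward elimination:
R2 <- R2 - (5/6)*R1:  [     0  -19/3   -3/2 ]
R3 <- R3 - (2/3)*R1:  [    0  19/3   -10 ]
R3 <- R3 - (-1)*R2:  [     0      0  -23/2 ]
Multipliers (in order of application): m_{21} = 5/6, m_{31} = 2/3, m_{32} = -1

multipliers: 5/6, 2/3, -1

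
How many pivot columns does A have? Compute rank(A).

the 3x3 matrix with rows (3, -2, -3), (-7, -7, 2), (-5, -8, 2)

Row reduction:
R2 <- R2 - (-7/3)*R1:  [     0  -35/3     -5 ]
R3 <- R3 - (-5/3)*R1:  [     0  -34/3     -3 ]
R3 <- R3 - (34/35)*R2:  [    0     0  13/7 ]
Row echelon form:
[ 3     -2    -3 ]
[ 0  -35/3    -5 ]
[ 0      0  13/7 ]
Nonzero rows / pivot columns: 3

rank(A) = 3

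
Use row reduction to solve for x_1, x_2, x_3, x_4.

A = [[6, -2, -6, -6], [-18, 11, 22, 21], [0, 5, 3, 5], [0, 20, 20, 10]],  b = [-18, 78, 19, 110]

(0, 3, 3, -1)

Forward elimination on [A|b]:
R2 <- R2 - (-3)*R1:  [  0   5   4   3  24 ]
R3 <- R3 - (1)*R2:  [  0   0  -1   2  -5 ]
R4 <- R4 - (4)*R2:  [  0   0   4  -2  14 ]
R4 <- R4 - (-4)*R3:  [  0   0   0   6  -6 ]
Row echelon form:
[ 6  -2  -6  -6  |  -18 ]
[ 0   5   4   3  |   24 ]
[ 0   0  -1   2  |   -5 ]
[ 0   0   0   6  |   -6 ]
Back-substitution:
x_4 = (-6) / 6 = -1
x_3 = (-5 - (2)*(-1)) / -1 = 3
x_2 = (24 - (4)*(3) - (3)*(-1)) / 5 = 3
x_1 = (-18 - (-2)*(3) - (-6)*(3) - (-6)*(-1)) / 6 = 0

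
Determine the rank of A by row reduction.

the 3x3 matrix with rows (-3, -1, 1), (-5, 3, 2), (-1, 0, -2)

Row reduction:
R2 <- R2 - (5/3)*R1:  [    0  14/3   1/3 ]
R3 <- R3 - (1/3)*R1:  [    0   1/3  -7/3 ]
R3 <- R3 - (1/14)*R2:  [      0       0  -33/14 ]
Row echelon form:
[ -3    -1       1 ]
[  0  14/3     1/3 ]
[  0     0  -33/14 ]
Nonzero rows / pivot columns: 3

rank(A) = 3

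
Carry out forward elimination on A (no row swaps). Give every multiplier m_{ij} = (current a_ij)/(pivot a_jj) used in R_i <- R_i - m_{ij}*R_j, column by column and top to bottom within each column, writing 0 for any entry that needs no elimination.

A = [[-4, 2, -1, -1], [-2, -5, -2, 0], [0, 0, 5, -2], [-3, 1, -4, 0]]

multipliers: 1/2, 0, 3/4, 0, 1/12, -5/8

Forward elimination:
R2 <- R2 - (1/2)*R1:  [    0    -6  -3/2   1/2 ]
R3: entry in column 1 is already 0 -> m_{31} = 0 (no row operation needed)
R4 <- R4 - (3/4)*R1:  [     0   -1/2  -13/4    3/4 ]
R3: entry in column 2 is already 0 -> m_{32} = 0 (no row operation needed)
R4 <- R4 - (1/12)*R2:  [     0      0  -25/8  17/24 ]
R4 <- R4 - (-5/8)*R3:  [      0       0       0  -13/24 ]
Multipliers (in order of application): m_{21} = 1/2, m_{31} = 0, m_{41} = 3/4, m_{32} = 0, m_{42} = 1/12, m_{43} = -5/8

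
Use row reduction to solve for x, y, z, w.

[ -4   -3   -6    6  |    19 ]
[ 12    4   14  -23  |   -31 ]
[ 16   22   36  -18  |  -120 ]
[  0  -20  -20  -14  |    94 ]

(-4, -5, 1, -1)

Forward elimination on [A|b]:
R2 <- R2 - (-3)*R1:  [  0  -5  -4  -5  26 ]
R3 <- R3 - (-4)*R1:  [   0   10   12    6  -44 ]
R3 <- R3 - (-2)*R2:  [  0   0   4  -4   8 ]
R4 <- R4 - (4)*R2:  [   0    0   -4    6  -10 ]
R4 <- R4 - (-1)*R3:  [  0   0   0   2  -2 ]
Row echelon form:
[ -4  -3  -6   6  |  19 ]
[  0  -5  -4  -5  |  26 ]
[  0   0   4  -4  |   8 ]
[  0   0   0   2  |  -2 ]
Back-substitution:
w = (-2) / 2 = -1
z = (8 - (-4)*(-1)) / 4 = 1
y = (26 - (-4)*(1) - (-5)*(-1)) / -5 = -5
x = (19 - (-3)*(-5) - (-6)*(1) - (6)*(-1)) / -4 = -4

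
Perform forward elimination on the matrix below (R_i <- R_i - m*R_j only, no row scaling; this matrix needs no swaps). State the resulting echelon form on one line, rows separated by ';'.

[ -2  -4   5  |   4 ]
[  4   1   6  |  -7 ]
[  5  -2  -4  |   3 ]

Forward elimination:
R2 <- R2 - (-2)*R1:  [  0  -7  16   1 ]
R3 <- R3 - (-5/2)*R1:  [    0   -12  17/2    13 ]
R3 <- R3 - (12/7)*R2:  [       0        0  -265/14     79/7 ]
Row echelon form:
[ -2  -4        5  |     4 ]
[  0  -7       16  |     1 ]
[  0   0  -265/14  |  79/7 ]

REF = [-2 -4 5 4; 0 -7 16 1; 0 0 -265/14 79/7]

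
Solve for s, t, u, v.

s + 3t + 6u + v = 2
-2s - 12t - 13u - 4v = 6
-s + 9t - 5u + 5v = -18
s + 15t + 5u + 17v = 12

Forward elimination on [A|b]:
R2 <- R2 - (-2)*R1:  [  0  -6  -1  -2  10 ]
R3 <- R3 - (-1)*R1:  [   0   12    1    6  -16 ]
R4 <- R4 - (1)*R1:  [  0  12  -1  16  10 ]
R3 <- R3 - (-2)*R2:  [  0   0  -1   2   4 ]
R4 <- R4 - (-2)*R2:  [  0   0  -3  12  30 ]
R4 <- R4 - (3)*R3:  [  0   0   0   6  18 ]
Row echelon form:
[ 1   3   6   1  |   2 ]
[ 0  -6  -1  -2  |  10 ]
[ 0   0  -1   2  |   4 ]
[ 0   0   0   6  |  18 ]
Back-substitution:
v = (18) / 6 = 3
u = (4 - (2)*(3)) / -1 = 2
t = (10 - (-1)*(2) - (-2)*(3)) / -6 = -3
s = (2 - (3)*(-3) - (6)*(2) - (1)*(3)) / 1 = -4

(-4, -3, 2, 3)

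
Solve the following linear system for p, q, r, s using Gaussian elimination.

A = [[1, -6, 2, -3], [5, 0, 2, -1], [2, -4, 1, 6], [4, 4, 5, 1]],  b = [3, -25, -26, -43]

Forward elimination on [A|b]:
R2 <- R2 - (5)*R1:  [   0   30   -8   14  -40 ]
R3 <- R3 - (2)*R1:  [   0    8   -3   12  -32 ]
R4 <- R4 - (4)*R1:  [   0   28   -3   13  -55 ]
R3 <- R3 - (4/15)*R2:  [      0       0  -13/15  124/15   -64/3 ]
R4 <- R4 - (14/15)*R2:  [     0      0  67/15  -1/15  -53/3 ]
R4 <- R4 - (-67/13)*R3:  [        0         0         0    553/13  -1659/13 ]
Row echelon form:
[ 1  -6       2      -3  |         3 ]
[ 0  30      -8      14  |       -40 ]
[ 0   0  -13/15  124/15  |     -64/3 ]
[ 0   0       0  553/13  |  -1659/13 ]
Back-substitution:
s = (-1659/13) / (553/13) = -3
r = (-64/3 - (124/15)*(-3)) / (-13/15) = -4
q = (-40 - (-8)*(-4) - (14)*(-3)) / 30 = -1
p = (3 - (-6)*(-1) - (2)*(-4) - (-3)*(-3)) / 1 = -4

(-4, -1, -4, -3)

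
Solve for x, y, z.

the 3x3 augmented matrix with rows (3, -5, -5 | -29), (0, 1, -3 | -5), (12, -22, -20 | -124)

(2, 4, 3)

Forward elimination on [A|b]:
R3 <- R3 - (4)*R1:  [  0  -2   0  -8 ]
R3 <- R3 - (-2)*R2:  [   0    0   -6  -18 ]
Row echelon form:
[ 3  -5  -5  |  -29 ]
[ 0   1  -3  |   -5 ]
[ 0   0  -6  |  -18 ]
Back-substitution:
z = (-18) / -6 = 3
y = (-5 - (-3)*(3)) / 1 = 4
x = (-29 - (-5)*(4) - (-5)*(3)) / 3 = 2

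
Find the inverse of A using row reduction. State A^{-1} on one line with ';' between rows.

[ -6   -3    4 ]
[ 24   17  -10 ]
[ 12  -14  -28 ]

Gauss-Jordan on [A | I]:
R1 <- (1/-6)*R1:  [    1   1/2  -2/3  |  -1/6     0     0 ]
R2 <- R2 - (24)*R1:  [ 0  5  6  |  4  1  0 ]
R3 <- R3 - (12)*R1:  [   0  -20  -20  |    2    0    1 ]
R2 <- (1/5)*R2:  [   0    1  6/5  |  4/5  1/5    0 ]
R1 <- R1 - (1/2)*R2:  [      1       0  -19/15  |  -17/30   -1/10       0 ]
R3 <- R3 - (-20)*R2:  [  0   0   4  |  18   4   1 ]
R3 <- (1/4)*R3:  [   0    0    1  |  9/2    1  1/4 ]
R1 <- R1 - (-19/15)*R3:  [     1      0      0  |  77/15    7/6  19/60 ]
R2 <- R2 - (6/5)*R3:  [     0      1      0  |  -23/5     -1  -3/10 ]
Right block of [I | A^{-1}] is the inverse:
[ 77/15  7/6  19/60 ]
[ -23/5   -1  -3/10 ]
[   9/2    1    1/4 ]

inverse = [77/15 7/6 19/60; -23/5 -1 -3/10; 9/2 1 1/4]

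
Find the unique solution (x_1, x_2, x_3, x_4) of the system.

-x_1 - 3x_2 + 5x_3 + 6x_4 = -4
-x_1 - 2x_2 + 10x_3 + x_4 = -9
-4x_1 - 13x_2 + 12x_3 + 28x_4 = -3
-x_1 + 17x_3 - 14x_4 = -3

Forward elimination on [A|b]:
R2 <- R2 - (1)*R1:  [  0   1   5  -5  -5 ]
R3 <- R3 - (4)*R1:  [  0  -1  -8   4  13 ]
R4 <- R4 - (1)*R1:  [   0    3   12  -20    1 ]
R3 <- R3 - (-1)*R2:  [  0   0  -3  -1   8 ]
R4 <- R4 - (3)*R2:  [  0   0  -3  -5  16 ]
R4 <- R4 - (1)*R3:  [  0   0   0  -4   8 ]
Row echelon form:
[ -1  -3   5   6  |  -4 ]
[  0   1   5  -5  |  -5 ]
[  0   0  -3  -1  |   8 ]
[  0   0   0  -4  |   8 ]
Back-substitution:
x_4 = (8) / -4 = -2
x_3 = (8 - (-1)*(-2)) / -3 = -2
x_2 = (-5 - (5)*(-2) - (-5)*(-2)) / 1 = -5
x_1 = (-4 - (-3)*(-5) - (5)*(-2) - (6)*(-2)) / -1 = -3

(-3, -5, -2, -2)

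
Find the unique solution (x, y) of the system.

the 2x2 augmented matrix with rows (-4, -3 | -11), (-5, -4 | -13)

Forward elimination on [A|b]:
R2 <- R2 - (5/4)*R1:  [    0  -1/4   3/4 ]
Row echelon form:
[ -4    -3  |  -11 ]
[  0  -1/4  |  3/4 ]
Back-substitution:
y = (3/4) / (-1/4) = -3
x = (-11 - (-3)*(-3)) / -4 = 5

(5, -3)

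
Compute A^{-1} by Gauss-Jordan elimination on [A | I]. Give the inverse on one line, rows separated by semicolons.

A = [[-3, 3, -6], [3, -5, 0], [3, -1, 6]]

inverse = [5/6 1/3 5/6; 1/2 0 1/2; -1/3 -1/6 -1/6]

Gauss-Jordan on [A | I]:
R1 <- (1/-3)*R1:  [    1    -1     2  |  -1/3     0     0 ]
R2 <- R2 - (3)*R1:  [  0  -2  -6  |   1   1   0 ]
R3 <- R3 - (3)*R1:  [ 0  2  0  |  1  0  1 ]
R2 <- (1/-2)*R2:  [    0     1     3  |  -1/2  -1/2     0 ]
R1 <- R1 - (-1)*R2:  [    1     0     5  |  -5/6  -1/2     0 ]
R3 <- R3 - (2)*R2:  [  0   0  -6  |   2   1   1 ]
R3 <- (1/-6)*R3:  [    0     0     1  |  -1/3  -1/6  -1/6 ]
R1 <- R1 - (5)*R3:  [   1    0    0  |  5/6  1/3  5/6 ]
R2 <- R2 - (3)*R3:  [   0    1    0  |  1/2    0  1/2 ]
Right block of [I | A^{-1}] is the inverse:
[  5/6   1/3   5/6 ]
[  1/2     0   1/2 ]
[ -1/3  -1/6  -1/6 ]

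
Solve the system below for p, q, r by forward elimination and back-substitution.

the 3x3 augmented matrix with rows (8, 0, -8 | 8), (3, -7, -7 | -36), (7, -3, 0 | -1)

(2, 5, 1)

Forward elimination on [A|b]:
R2 <- R2 - (3/8)*R1:  [   0   -7   -4  -39 ]
R3 <- R3 - (7/8)*R1:  [  0  -3   7  -8 ]
R3 <- R3 - (3/7)*R2:  [    0     0  61/7  61/7 ]
Row echelon form:
[ 8   0    -8  |     8 ]
[ 0  -7    -4  |   -39 ]
[ 0   0  61/7  |  61/7 ]
Back-substitution:
r = (61/7) / (61/7) = 1
q = (-39 - (-4)*(1)) / -7 = 5
p = (8 - (-8)*(1)) / 8 = 2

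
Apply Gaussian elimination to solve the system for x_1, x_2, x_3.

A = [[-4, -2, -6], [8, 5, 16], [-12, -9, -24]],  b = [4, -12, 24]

Forward elimination on [A|b]:
R2 <- R2 - (-2)*R1:  [  0   1   4  -4 ]
R3 <- R3 - (3)*R1:  [  0  -3  -6  12 ]
R3 <- R3 - (-3)*R2:  [ 0  0  6  0 ]
Row echelon form:
[ -4  -2  -6  |   4 ]
[  0   1   4  |  -4 ]
[  0   0   6  |   0 ]
Back-substitution:
x_3 = (0) / 6 = 0
x_2 = (-4 - (4)*(0)) / 1 = -4
x_1 = (4 - (-2)*(-4) - (-6)*(0)) / -4 = 1

(1, -4, 0)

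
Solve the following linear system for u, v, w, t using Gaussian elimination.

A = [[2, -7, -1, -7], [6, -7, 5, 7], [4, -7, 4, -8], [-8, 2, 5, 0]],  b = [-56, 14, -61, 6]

(0, 3, 0, 5)

Forward elimination on [A|b]:
R2 <- R2 - (3)*R1:  [   0   14    8   28  182 ]
R3 <- R3 - (2)*R1:  [  0   7   6   6  51 ]
R4 <- R4 - (-4)*R1:  [    0   -26     1   -28  -218 ]
R3 <- R3 - (1/2)*R2:  [   0    0    2   -8  -40 ]
R4 <- R4 - (-13/7)*R2:  [     0      0  111/7     24    120 ]
R4 <- R4 - (111/14)*R3:  [      0       0       0   612/7  3060/7 ]
Row echelon form:
[ 2  -7  -1     -7  |     -56 ]
[ 0  14   8     28  |     182 ]
[ 0   0   2     -8  |     -40 ]
[ 0   0   0  612/7  |  3060/7 ]
Back-substitution:
t = (3060/7) / (612/7) = 5
w = (-40 - (-8)*(5)) / 2 = 0
v = (182 - (8)*(0) - (28)*(5)) / 14 = 3
u = (-56 - (-7)*(3) - (-1)*(0) - (-7)*(5)) / 2 = 0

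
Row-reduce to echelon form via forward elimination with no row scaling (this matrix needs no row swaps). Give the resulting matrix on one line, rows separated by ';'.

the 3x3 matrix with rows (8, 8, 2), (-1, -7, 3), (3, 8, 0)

Forward elimination:
R2 <- R2 - (-1/8)*R1:  [    0    -6  13/4 ]
R3 <- R3 - (3/8)*R1:  [    0     5  -3/4 ]
R3 <- R3 - (-5/6)*R2:  [     0      0  47/24 ]
Row echelon form:
[ 8   8      2 ]
[ 0  -6   13/4 ]
[ 0   0  47/24 ]

REF = [8 8 2; 0 -6 13/4; 0 0 47/24]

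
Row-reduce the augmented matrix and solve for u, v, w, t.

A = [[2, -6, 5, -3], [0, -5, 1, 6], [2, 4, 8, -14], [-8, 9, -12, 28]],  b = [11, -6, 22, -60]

Forward elimination on [A|b]:
R3 <- R3 - (1)*R1:  [   0   10    3  -11   11 ]
R4 <- R4 - (-4)*R1:  [   0  -15    8   16  -16 ]
R3 <- R3 - (-2)*R2:  [  0   0   5   1  -1 ]
R4 <- R4 - (3)*R2:  [  0   0   5  -2   2 ]
R4 <- R4 - (1)*R3:  [  0   0   0  -3   3 ]
Row echelon form:
[ 2  -6  5  -3  |  11 ]
[ 0  -5  1   6  |  -6 ]
[ 0   0  5   1  |  -1 ]
[ 0   0  0  -3  |   3 ]
Back-substitution:
t = (3) / -3 = -1
w = (-1 - (1)*(-1)) / 5 = 0
v = (-6 - (1)*(0) - (6)*(-1)) / -5 = 0
u = (11 - (-6)*(0) - (5)*(0) - (-3)*(-1)) / 2 = 4

(4, 0, 0, -1)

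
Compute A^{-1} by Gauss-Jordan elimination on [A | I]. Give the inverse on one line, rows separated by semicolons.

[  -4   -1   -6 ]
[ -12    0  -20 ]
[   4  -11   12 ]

Gauss-Jordan on [A | I]:
R1 <- (1/-4)*R1:  [    1   1/4   3/2  |  -1/4     0     0 ]
R2 <- R2 - (-12)*R1:  [  0   3  -2  |  -3   1   0 ]
R3 <- R3 - (4)*R1:  [   0  -12    6  |    1    0    1 ]
R2 <- (1/3)*R2:  [    0     1  -2/3  |    -1   1/3     0 ]
R1 <- R1 - (1/4)*R2:  [     1      0    5/3  |      0  -1/12      0 ]
R3 <- R3 - (-12)*R2:  [   0    0   -2  |  -11    4    1 ]
R3 <- (1/-2)*R3:  [    0     0     1  |  11/2    -2  -1/2 ]
R1 <- R1 - (5/3)*R3:  [     1      0      0  |  -55/6   13/4    5/6 ]
R2 <- R2 - (-2/3)*R3:  [    0     1     0  |   8/3    -1  -1/3 ]
Right block of [I | A^{-1}] is the inverse:
[ -55/6  13/4   5/6 ]
[   8/3    -1  -1/3 ]
[  11/2    -2  -1/2 ]

inverse = [-55/6 13/4 5/6; 8/3 -1 -1/3; 11/2 -2 -1/2]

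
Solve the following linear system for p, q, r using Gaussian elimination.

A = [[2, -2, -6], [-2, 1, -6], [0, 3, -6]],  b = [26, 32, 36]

(0, 2, -5)

Forward elimination on [A|b]:
R2 <- R2 - (-1)*R1:  [   0   -1  -12   58 ]
R3 <- R3 - (-3)*R2:  [   0    0  -42  210 ]
Row echelon form:
[ 2  -2   -6  |   26 ]
[ 0  -1  -12  |   58 ]
[ 0   0  -42  |  210 ]
Back-substitution:
r = (210) / -42 = -5
q = (58 - (-12)*(-5)) / -1 = 2
p = (26 - (-2)*(2) - (-6)*(-5)) / 2 = 0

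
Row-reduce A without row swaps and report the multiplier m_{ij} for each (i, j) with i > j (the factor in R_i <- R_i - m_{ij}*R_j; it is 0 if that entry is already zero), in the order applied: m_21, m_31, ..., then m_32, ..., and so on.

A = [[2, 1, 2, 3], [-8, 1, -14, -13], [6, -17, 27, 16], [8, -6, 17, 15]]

Forward elimination:
R2 <- R2 - (-4)*R1:  [  0   5  -6  -1 ]
R3 <- R3 - (3)*R1:  [   0  -20   21    7 ]
R4 <- R4 - (4)*R1:  [   0  -10    9    3 ]
R3 <- R3 - (-4)*R2:  [  0   0  -3   3 ]
R4 <- R4 - (-2)*R2:  [  0   0  -3   1 ]
R4 <- R4 - (1)*R3:  [  0   0   0  -2 ]
Multipliers (in order of application): m_{21} = -4, m_{31} = 3, m_{41} = 4, m_{32} = -4, m_{42} = -2, m_{43} = 1

multipliers: -4, 3, 4, -4, -2, 1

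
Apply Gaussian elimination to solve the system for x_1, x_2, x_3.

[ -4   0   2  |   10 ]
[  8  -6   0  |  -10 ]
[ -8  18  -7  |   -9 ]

Forward elimination on [A|b]:
R2 <- R2 - (-2)*R1:  [  0  -6   4  10 ]
R3 <- R3 - (2)*R1:  [   0   18  -11  -29 ]
R3 <- R3 - (-3)*R2:  [ 0  0  1  1 ]
Row echelon form:
[ -4   0  2  |  10 ]
[  0  -6  4  |  10 ]
[  0   0  1  |   1 ]
Back-substitution:
x_3 = (1) / 1 = 1
x_2 = (10 - (4)*(1)) / -6 = -1
x_1 = (10 - (2)*(1)) / -4 = -2

(-2, -1, 1)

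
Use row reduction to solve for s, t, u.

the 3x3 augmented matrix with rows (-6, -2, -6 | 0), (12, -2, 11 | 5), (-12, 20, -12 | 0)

(5, 0, -5)

Forward elimination on [A|b]:
R2 <- R2 - (-2)*R1:  [  0  -6  -1   5 ]
R3 <- R3 - (2)*R1:  [  0  24   0   0 ]
R3 <- R3 - (-4)*R2:  [  0   0  -4  20 ]
Row echelon form:
[ -6  -2  -6  |   0 ]
[  0  -6  -1  |   5 ]
[  0   0  -4  |  20 ]
Back-substitution:
u = (20) / -4 = -5
t = (5 - (-1)*(-5)) / -6 = 0
s = (0 - (-2)*(0) - (-6)*(-5)) / -6 = 5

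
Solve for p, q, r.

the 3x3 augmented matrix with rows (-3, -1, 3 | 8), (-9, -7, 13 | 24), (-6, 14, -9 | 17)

(-2, 1, 1)

Forward elimination on [A|b]:
R2 <- R2 - (3)*R1:  [  0  -4   4   0 ]
R3 <- R3 - (2)*R1:  [   0   16  -15    1 ]
R3 <- R3 - (-4)*R2:  [ 0  0  1  1 ]
Row echelon form:
[ -3  -1  3  |  8 ]
[  0  -4  4  |  0 ]
[  0   0  1  |  1 ]
Back-substitution:
r = (1) / 1 = 1
q = (0 - (4)*(1)) / -4 = 1
p = (8 - (-1)*(1) - (3)*(1)) / -3 = -2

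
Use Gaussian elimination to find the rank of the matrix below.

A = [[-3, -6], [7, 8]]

Row reduction:
R2 <- R2 - (-7/3)*R1:  [  0  -6 ]
Row echelon form:
[ -3  -6 ]
[  0  -6 ]
Nonzero rows / pivot columns: 2

rank(A) = 2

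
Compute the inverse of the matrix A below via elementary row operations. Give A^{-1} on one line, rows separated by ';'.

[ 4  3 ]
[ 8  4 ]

Gauss-Jordan on [A | I]:
R1 <- (1/4)*R1:  [   1  3/4  |  1/4    0 ]
R2 <- R2 - (8)*R1:  [  0  -2  |  -2   1 ]
R2 <- (1/-2)*R2:  [    0     1  |     1  -1/2 ]
R1 <- R1 - (3/4)*R2:  [    1     0  |  -1/2   3/8 ]
Right block of [I | A^{-1}] is the inverse:
[ -1/2   3/8 ]
[    1  -1/2 ]

inverse = [-1/2 3/8; 1 -1/2]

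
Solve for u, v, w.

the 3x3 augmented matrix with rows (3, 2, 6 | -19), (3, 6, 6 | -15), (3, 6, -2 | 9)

(-1, 1, -3)

Forward elimination on [A|b]:
R2 <- R2 - (1)*R1:  [ 0  4  0  4 ]
R3 <- R3 - (1)*R1:  [  0   4  -8  28 ]
R3 <- R3 - (1)*R2:  [  0   0  -8  24 ]
Row echelon form:
[ 3  2   6  |  -19 ]
[ 0  4   0  |    4 ]
[ 0  0  -8  |   24 ]
Back-substitution:
w = (24) / -8 = -3
v = (4) / 4 = 1
u = (-19 - (2)*(1) - (6)*(-3)) / 3 = -1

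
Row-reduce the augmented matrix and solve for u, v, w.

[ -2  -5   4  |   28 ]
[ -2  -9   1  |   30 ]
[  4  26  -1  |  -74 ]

(-5, -2, 2)

Forward elimination on [A|b]:
R2 <- R2 - (1)*R1:  [  0  -4  -3   2 ]
R3 <- R3 - (-2)*R1:  [   0   16    7  -18 ]
R3 <- R3 - (-4)*R2:  [   0    0   -5  -10 ]
Row echelon form:
[ -2  -5   4  |   28 ]
[  0  -4  -3  |    2 ]
[  0   0  -5  |  -10 ]
Back-substitution:
w = (-10) / -5 = 2
v = (2 - (-3)*(2)) / -4 = -2
u = (28 - (-5)*(-2) - (4)*(2)) / -2 = -5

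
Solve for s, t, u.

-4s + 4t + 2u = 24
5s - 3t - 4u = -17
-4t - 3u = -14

(-2, 5, -2)

Forward elimination on [A|b]:
R2 <- R2 - (-5/4)*R1:  [    0     2  -3/2    13 ]
R3 <- R3 - (-2)*R2:  [  0   0  -6  12 ]
Row echelon form:
[ -4  4     2  |  24 ]
[  0  2  -3/2  |  13 ]
[  0  0    -6  |  12 ]
Back-substitution:
u = (12) / -6 = -2
t = (13 - (-3/2)*(-2)) / 2 = 5
s = (24 - (4)*(5) - (2)*(-2)) / -4 = -2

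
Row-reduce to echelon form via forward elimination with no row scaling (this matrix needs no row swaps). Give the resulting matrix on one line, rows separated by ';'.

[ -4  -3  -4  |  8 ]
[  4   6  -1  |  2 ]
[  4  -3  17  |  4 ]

REF = [-4 -3 -4 8; 0 3 -5 10; 0 0 3 32]

Forward elimination:
R2 <- R2 - (-1)*R1:  [  0   3  -5  10 ]
R3 <- R3 - (-1)*R1:  [  0  -6  13  12 ]
R3 <- R3 - (-2)*R2:  [  0   0   3  32 ]
Row echelon form:
[ -4  -3  -4  |   8 ]
[  0   3  -5  |  10 ]
[  0   0   3  |  32 ]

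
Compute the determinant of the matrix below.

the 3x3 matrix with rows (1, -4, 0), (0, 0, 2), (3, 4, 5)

det(A) = -32

Forward elimination:
R3 <- R3 - (3)*R1:  [  0  16   5 ]
R2 <-> R3   (pivot in column 2 was zero)
[ 1  -4  0 ]
[ 0  16  5 ]
[ 0   0  2 ]
Upper-triangular form:
[ 1  -4  0 ]
[ 0  16  5 ]
[ 0   0  2 ]
det(A) = (-1)^1 * (1) * (16) * (2) = -32  (1 row swap -> sign -1)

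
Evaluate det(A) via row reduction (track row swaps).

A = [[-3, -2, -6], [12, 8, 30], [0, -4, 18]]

Forward elimination:
R2 <- R2 - (-4)*R1:  [ 0  0  6 ]
R2 <-> R3   (pivot in column 2 was zero)
[ -3  -2  -6 ]
[  0  -4  18 ]
[  0   0   6 ]
Upper-triangular form:
[ -3  -2  -6 ]
[  0  -4  18 ]
[  0   0   6 ]
det(A) = (-1)^1 * (-3) * (-4) * (6) = -72  (1 row swap -> sign -1)

det(A) = -72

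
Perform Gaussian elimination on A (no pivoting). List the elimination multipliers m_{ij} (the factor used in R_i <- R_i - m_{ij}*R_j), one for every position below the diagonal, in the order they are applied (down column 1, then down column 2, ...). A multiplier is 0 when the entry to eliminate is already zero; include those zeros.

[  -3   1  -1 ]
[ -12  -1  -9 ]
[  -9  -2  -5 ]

Forward elimination:
R2 <- R2 - (4)*R1:  [  0  -5  -5 ]
R3 <- R3 - (3)*R1:  [  0  -5  -2 ]
R3 <- R3 - (1)*R2:  [ 0  0  3 ]
Multipliers (in order of application): m_{21} = 4, m_{31} = 3, m_{32} = 1

multipliers: 4, 3, 1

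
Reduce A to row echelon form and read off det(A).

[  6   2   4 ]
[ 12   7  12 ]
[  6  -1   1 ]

Forward elimination:
R2 <- R2 - (2)*R1:  [ 0  3  4 ]
R3 <- R3 - (1)*R1:  [  0  -3  -3 ]
R3 <- R3 - (-1)*R2:  [ 0  0  1 ]
Upper-triangular form:
[ 6  2  4 ]
[ 0  3  4 ]
[ 0  0  1 ]
det(A) = (-1)^0 * (6) * (3) * (1) = 18  (0 row swaps -> sign +1)

det(A) = 18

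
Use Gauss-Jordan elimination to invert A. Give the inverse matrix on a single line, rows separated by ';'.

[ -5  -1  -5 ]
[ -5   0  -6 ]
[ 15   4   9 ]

Gauss-Jordan on [A | I]:
R1 <- (1/-5)*R1:  [    1   1/5     1  |  -1/5     0     0 ]
R2 <- R2 - (-5)*R1:  [  0   1  -1  |  -1   1   0 ]
R3 <- R3 - (15)*R1:  [  0   1  -6  |   3   0   1 ]
R1 <- R1 - (1/5)*R2:  [    1     0   6/5  |     0  -1/5     0 ]
R3 <- R3 - (1)*R2:  [  0   0  -5  |   4  -1   1 ]
R3 <- (1/-5)*R3:  [    0     0     1  |  -4/5   1/5  -1/5 ]
R1 <- R1 - (6/5)*R3:  [      1       0       0  |   24/25  -11/25    6/25 ]
R2 <- R2 - (-1)*R3:  [    0     1     0  |  -9/5   6/5  -1/5 ]
Right block of [I | A^{-1}] is the inverse:
[ 24/25  -11/25  6/25 ]
[  -9/5     6/5  -1/5 ]
[  -4/5     1/5  -1/5 ]

inverse = [24/25 -11/25 6/25; -9/5 6/5 -1/5; -4/5 1/5 -1/5]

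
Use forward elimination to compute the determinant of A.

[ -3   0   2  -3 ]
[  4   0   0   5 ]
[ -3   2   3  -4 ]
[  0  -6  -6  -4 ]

Forward elimination:
R2 <- R2 - (-4/3)*R1:  [   0    0  8/3    1 ]
R3 <- R3 - (1)*R1:  [  0   2   1  -1 ]
R2 <-> R3   (pivot in column 2 was zero)
[ -3   0    2  -3 ]
[  0   2    1  -1 ]
[  0   0  8/3   1 ]
[  0  -6   -6  -4 ]
R4 <- R4 - (-3)*R2:  [  0   0  -3  -7 ]
R4 <- R4 - (-9/8)*R3:  [     0      0      0  -47/8 ]
Upper-triangular form:
[ -3  0    2     -3 ]
[  0  2    1     -1 ]
[  0  0  8/3      1 ]
[  0  0    0  -47/8 ]
det(A) = (-1)^1 * (-3) * (2) * (8/3) * (-47/8) = -94  (1 row swap -> sign -1)

det(A) = -94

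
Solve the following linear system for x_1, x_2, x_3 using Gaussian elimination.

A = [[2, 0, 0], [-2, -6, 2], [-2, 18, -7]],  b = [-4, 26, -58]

(-2, -5, -4)

Forward elimination on [A|b]:
R2 <- R2 - (-1)*R1:  [  0  -6   2  22 ]
R3 <- R3 - (-1)*R1:  [   0   18   -7  -62 ]
R3 <- R3 - (-3)*R2:  [  0   0  -1   4 ]
Row echelon form:
[ 2   0   0  |  -4 ]
[ 0  -6   2  |  22 ]
[ 0   0  -1  |   4 ]
Back-substitution:
x_3 = (4) / -1 = -4
x_2 = (22 - (2)*(-4)) / -6 = -5
x_1 = (-4) / 2 = -2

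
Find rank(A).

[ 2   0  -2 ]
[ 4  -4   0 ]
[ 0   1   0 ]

Row reduction:
R2 <- R2 - (2)*R1:  [  0  -4   4 ]
R3 <- R3 - (-1/4)*R2:  [ 0  0  1 ]
Row echelon form:
[ 2   0  -2 ]
[ 0  -4   4 ]
[ 0   0   1 ]
Nonzero rows / pivot columns: 3

rank(A) = 3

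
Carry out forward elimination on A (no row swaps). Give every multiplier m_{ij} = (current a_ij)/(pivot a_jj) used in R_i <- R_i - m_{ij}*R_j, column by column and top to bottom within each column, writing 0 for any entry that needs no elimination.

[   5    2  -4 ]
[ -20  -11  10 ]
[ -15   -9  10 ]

Forward elimination:
R2 <- R2 - (-4)*R1:  [  0  -3  -6 ]
R3 <- R3 - (-3)*R1:  [  0  -3  -2 ]
R3 <- R3 - (1)*R2:  [ 0  0  4 ]
Multipliers (in order of application): m_{21} = -4, m_{31} = -3, m_{32} = 1

multipliers: -4, -3, 1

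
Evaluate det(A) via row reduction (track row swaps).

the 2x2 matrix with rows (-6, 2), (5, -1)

Forward elimination:
R2 <- R2 - (-5/6)*R1:  [   0  2/3 ]
Upper-triangular form:
[ -6    2 ]
[  0  2/3 ]
det(A) = (-1)^0 * (-6) * (2/3) = -4  (0 row swaps -> sign +1)

det(A) = -4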